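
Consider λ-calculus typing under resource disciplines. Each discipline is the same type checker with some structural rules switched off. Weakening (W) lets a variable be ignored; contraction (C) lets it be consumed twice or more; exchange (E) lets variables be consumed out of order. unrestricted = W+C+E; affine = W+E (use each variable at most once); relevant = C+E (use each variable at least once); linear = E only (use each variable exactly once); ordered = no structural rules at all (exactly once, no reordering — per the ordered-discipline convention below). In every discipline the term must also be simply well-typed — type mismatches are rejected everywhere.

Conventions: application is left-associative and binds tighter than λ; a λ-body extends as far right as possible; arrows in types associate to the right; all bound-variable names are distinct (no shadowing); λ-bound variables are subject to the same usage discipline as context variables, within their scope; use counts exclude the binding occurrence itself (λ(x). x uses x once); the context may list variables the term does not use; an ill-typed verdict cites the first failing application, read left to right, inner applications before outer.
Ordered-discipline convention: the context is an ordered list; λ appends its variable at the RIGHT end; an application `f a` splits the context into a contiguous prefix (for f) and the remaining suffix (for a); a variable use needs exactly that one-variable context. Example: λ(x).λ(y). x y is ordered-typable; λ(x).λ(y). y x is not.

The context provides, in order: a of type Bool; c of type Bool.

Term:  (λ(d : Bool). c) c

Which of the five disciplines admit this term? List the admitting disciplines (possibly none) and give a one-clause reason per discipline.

accepted by: unrestricted
variable uses: a: 0; c: 2; d (bound): 0
uses in reading order: c, c
typing: well-typed — term : Bool
ordered ✗ (needs contraction — c ×2; unused: a, d — weakening required)
linear ✗ (needs contraction — c ×2; unused: a, d — weakening required)
affine ✗ (needs contraction — c ×2)
relevant ✗ (unused: a, d — weakening required)
unrestricted ✓ (simply typable at Bool; W, C, E all held)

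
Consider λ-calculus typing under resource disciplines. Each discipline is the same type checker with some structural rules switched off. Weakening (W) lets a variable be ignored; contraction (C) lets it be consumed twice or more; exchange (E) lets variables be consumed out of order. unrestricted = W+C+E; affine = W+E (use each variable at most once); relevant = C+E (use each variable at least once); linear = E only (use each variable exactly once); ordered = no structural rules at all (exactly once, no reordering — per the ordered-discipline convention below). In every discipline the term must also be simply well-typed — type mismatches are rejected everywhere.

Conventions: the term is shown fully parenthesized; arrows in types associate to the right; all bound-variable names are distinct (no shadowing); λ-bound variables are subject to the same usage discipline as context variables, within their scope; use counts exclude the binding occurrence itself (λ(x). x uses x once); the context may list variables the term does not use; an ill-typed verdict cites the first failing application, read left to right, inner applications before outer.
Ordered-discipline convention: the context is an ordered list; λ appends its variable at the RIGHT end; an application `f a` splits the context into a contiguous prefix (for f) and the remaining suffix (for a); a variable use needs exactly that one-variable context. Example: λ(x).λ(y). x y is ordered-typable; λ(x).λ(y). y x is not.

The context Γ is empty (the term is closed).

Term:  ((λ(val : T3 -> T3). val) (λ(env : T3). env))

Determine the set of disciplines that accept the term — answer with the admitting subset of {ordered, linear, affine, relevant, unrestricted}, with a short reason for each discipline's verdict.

admitting disciplines: ordered, linear, affine, relevant, unrestricted
variable uses: val [bound]=1; env [bound]=1
left-to-right use order: val, env
typing: well-typed — term : T3 -> T3
ordered ✓ (single-use (val, env), ordered derivation ok)
linear ✓ (val, env: one use apiece)
affine ✓ (val, env: no repeats, contraction unneeded)
relevant ✓ (at least one use each (val, env))
unrestricted ✓ (typability at T3 -> T3 is all that's needed)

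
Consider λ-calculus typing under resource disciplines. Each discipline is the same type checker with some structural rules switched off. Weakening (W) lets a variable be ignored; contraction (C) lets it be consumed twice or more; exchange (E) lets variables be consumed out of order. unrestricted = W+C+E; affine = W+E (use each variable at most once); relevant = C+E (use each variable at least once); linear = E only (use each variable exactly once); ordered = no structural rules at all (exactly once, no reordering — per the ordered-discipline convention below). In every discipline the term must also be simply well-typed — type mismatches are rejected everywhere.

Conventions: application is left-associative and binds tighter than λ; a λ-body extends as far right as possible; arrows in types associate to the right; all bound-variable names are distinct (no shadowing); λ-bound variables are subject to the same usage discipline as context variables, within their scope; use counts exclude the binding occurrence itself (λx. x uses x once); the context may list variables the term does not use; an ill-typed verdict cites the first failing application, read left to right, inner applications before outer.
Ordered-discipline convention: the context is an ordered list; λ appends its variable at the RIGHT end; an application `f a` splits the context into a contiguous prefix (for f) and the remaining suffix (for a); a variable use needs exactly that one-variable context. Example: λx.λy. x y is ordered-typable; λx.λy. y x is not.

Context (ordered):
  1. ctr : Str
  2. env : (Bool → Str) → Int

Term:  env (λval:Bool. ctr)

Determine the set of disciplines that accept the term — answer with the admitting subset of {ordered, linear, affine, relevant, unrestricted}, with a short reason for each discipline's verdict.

accepted by: affine, unrestricted
variable uses: ctr: 1×; env: 1×; val (bound): 0×
uses in reading order: env, ctr
typing: well-typed — term : Int
ordered ✗ (needs weakening: val unused)
linear ✗ (needs weakening: val unused)
affine ✓ (ctr, env, val: no repeats, contraction unneeded)
relevant ✗ (needs weakening: val unused)
unrestricted ✓ (well-typed at Int; no restrictions here)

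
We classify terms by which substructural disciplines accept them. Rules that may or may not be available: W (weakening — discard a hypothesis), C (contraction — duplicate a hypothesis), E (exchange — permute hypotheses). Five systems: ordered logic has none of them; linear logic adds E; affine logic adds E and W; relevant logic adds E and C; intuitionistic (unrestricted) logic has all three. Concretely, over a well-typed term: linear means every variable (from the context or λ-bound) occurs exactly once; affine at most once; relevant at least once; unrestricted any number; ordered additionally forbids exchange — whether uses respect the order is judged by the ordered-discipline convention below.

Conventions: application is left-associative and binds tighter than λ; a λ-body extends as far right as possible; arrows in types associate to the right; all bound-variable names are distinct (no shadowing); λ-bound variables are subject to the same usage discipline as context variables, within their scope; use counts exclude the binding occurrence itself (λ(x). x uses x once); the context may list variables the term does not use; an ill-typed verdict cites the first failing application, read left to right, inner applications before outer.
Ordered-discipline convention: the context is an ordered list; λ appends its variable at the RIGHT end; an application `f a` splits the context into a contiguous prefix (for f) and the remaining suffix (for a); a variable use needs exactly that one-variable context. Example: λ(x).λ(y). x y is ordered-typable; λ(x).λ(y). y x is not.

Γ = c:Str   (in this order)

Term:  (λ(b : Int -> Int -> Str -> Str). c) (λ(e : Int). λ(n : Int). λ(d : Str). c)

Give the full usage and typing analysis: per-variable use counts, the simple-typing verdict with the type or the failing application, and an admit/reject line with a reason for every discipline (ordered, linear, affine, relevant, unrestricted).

variable uses: c: 2, b (λ-bound): 0, e (λ-bound): 0, n (λ-bound): 0, d (λ-bound): 0
use order (left to right): c, c
typing: the term checks, with type Str
ordered ✗ (repeated use of c ×2; b, e, n, d left unused)
linear ✗ (repeated use of c ×2; b, e, n, d left unused)
affine ✗ (repeated use of c ×2)
relevant ✗ (b, e, n, d left unused)
unrestricted ✓ (simply typable at Str; W, C, E all held)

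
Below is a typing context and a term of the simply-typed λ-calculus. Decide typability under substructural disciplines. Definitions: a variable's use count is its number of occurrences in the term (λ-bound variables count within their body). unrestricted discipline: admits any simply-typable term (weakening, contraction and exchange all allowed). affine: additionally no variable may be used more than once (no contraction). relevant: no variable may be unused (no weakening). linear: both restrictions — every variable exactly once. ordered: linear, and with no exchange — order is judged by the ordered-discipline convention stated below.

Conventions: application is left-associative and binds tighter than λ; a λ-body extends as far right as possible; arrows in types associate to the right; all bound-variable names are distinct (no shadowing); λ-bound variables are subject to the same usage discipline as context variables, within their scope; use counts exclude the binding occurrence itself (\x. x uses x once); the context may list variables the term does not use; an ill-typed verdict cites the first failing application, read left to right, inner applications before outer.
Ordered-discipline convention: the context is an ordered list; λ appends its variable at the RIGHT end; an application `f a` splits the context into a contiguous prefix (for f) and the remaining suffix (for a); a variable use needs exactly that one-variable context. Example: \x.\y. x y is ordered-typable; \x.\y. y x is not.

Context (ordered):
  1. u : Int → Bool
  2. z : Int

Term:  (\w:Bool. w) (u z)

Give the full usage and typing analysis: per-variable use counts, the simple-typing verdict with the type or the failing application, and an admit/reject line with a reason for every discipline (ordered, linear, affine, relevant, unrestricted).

usage: u: 1; z: 1; w [bound]: 1
left-to-right use order: w, u, z
typing: ✓ — Bool
ordered: ✓ — u, z, w once each; derivable with no W/C/E
linear: ✓ — u, z, w: one use apiece
affine: ✓ — none of u, z, w used more than once
relevant: ✓ — every one of u, z, w appears
unrestricted: ✓ — simply typable at Bool; W, C, E all held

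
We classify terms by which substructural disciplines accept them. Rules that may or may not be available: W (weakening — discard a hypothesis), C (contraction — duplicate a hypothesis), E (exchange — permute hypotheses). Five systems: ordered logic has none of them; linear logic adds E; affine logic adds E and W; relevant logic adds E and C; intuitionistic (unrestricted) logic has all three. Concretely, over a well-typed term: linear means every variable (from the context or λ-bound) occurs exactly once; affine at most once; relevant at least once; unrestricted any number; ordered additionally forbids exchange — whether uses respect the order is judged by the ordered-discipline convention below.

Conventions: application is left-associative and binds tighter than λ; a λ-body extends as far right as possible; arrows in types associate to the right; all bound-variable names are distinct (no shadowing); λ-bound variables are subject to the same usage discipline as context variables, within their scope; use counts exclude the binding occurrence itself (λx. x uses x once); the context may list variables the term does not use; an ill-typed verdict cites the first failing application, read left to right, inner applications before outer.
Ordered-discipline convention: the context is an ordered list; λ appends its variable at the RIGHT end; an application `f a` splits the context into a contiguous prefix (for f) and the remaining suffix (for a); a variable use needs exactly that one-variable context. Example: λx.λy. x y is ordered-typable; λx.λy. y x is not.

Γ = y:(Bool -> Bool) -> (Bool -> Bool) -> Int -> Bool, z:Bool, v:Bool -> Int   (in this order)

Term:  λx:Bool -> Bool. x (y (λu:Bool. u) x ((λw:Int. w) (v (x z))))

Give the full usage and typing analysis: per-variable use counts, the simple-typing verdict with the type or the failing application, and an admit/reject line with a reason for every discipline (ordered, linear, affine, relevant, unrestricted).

usage: y: 1×; z: 1×; v: 1×; x (λ-bound): 3×; u (λ-bound): 1×; w (λ-bound): 1×
left-to-right use order: x, y, u, x, w, v, x, z
typing: well-typed at (Bool -> Bool) -> Bool
ordered: ✗ — needs contraction — x ×3
linear: ✗ — needs contraction — x ×3
affine: ✗ — needs contraction — x ×3
relevant: ✓ — y, z, v, x, u, w: all used, weakening unneeded
unrestricted: ✓ — typability at (Bool -> Bool) -> Bool is all that's needed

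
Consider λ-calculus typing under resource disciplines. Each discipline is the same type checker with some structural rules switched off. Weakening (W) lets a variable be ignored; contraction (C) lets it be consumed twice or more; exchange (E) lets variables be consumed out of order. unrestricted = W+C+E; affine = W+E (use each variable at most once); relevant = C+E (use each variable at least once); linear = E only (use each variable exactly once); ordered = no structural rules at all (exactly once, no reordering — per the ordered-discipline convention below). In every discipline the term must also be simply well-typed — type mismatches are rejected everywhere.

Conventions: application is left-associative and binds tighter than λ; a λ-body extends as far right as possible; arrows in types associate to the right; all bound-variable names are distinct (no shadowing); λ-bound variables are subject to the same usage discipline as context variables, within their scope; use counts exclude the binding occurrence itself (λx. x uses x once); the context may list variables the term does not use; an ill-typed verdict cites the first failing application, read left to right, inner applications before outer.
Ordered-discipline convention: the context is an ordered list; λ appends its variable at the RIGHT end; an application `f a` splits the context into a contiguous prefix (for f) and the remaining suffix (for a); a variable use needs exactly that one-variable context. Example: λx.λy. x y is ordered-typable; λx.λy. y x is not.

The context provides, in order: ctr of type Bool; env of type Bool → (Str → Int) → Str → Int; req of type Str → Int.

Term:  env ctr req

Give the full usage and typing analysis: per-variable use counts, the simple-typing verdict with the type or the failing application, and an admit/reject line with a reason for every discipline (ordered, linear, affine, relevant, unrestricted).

use counts: ctr: 1×, env: 1×, req: 1×
uses in reading order: env, ctr, req
typing: the term checks, with type Str → Int
ordered ✗ (no contiguous prefix/suffix split fits env, ctr, req)
linear ✓ (exactly-once usage across ctr, env, req)
affine ✓ (at most one use each (ctr, env, req))
relevant ✓ (every one of ctr, env, req appears)
unrestricted ✓ (type-checks (Str → Int) and nothing is barred)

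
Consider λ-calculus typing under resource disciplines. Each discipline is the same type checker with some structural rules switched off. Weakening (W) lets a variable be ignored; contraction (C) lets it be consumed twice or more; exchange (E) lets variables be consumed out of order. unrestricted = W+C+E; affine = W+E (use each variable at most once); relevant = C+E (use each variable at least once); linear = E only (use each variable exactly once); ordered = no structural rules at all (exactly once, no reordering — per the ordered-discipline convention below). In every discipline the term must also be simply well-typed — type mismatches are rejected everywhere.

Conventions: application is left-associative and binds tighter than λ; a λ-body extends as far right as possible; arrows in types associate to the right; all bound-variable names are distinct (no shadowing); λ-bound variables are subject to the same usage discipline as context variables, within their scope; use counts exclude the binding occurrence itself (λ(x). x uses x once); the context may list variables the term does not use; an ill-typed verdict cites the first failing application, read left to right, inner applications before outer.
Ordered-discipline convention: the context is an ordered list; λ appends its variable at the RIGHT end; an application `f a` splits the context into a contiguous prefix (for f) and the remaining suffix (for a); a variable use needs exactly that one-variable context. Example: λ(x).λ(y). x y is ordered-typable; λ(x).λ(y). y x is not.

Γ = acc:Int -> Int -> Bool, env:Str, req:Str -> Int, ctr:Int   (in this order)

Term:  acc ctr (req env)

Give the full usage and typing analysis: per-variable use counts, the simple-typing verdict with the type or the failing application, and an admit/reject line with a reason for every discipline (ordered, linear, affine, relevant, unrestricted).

use counts: acc=1, env=1, req=1, ctr=1
use order (left to right): acc, ctr, req, env
typing: ✓ — Bool
ordered ✗ (no ordered split (uses run acc, ctr, req, env))
linear ✓ (exactly-once usage across acc, env, req, ctr)
affine ✓ (no duplicate uses among acc, env, req, ctr)
relevant ✓ (every one of acc, env, req, ctr appears)
unrestricted ✓ (type-checks (Bool) and nothing is barred)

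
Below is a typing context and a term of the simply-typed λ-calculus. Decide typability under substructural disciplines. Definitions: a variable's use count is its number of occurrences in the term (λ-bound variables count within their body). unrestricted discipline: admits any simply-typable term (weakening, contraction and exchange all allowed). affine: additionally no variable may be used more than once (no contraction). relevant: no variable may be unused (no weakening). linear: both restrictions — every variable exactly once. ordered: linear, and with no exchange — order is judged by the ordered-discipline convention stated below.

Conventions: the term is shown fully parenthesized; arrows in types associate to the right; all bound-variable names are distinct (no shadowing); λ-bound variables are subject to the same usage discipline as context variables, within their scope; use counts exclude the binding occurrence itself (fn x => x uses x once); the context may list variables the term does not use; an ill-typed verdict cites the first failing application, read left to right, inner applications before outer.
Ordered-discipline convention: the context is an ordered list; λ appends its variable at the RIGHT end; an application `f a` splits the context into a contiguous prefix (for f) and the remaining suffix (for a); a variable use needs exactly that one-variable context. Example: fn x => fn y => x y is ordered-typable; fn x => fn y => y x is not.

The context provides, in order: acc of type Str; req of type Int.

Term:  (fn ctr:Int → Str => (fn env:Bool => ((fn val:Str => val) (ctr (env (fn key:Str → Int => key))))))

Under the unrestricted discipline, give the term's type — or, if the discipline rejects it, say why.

not well-typed under unrestricted — fails simple typing
counts: acc: 0×, req: 0×, ctr [bound]: 1×, env [bound]: 1×, val [bound]: 1×, key [bound]: 1×
order of uses: val, ctr, env, key
typing: ill-typed: non-arrow in function slot: Bool
across the five disciplines: ordered ✗, linear ✗, affine ✗, relevant ✗, unrestricted ✗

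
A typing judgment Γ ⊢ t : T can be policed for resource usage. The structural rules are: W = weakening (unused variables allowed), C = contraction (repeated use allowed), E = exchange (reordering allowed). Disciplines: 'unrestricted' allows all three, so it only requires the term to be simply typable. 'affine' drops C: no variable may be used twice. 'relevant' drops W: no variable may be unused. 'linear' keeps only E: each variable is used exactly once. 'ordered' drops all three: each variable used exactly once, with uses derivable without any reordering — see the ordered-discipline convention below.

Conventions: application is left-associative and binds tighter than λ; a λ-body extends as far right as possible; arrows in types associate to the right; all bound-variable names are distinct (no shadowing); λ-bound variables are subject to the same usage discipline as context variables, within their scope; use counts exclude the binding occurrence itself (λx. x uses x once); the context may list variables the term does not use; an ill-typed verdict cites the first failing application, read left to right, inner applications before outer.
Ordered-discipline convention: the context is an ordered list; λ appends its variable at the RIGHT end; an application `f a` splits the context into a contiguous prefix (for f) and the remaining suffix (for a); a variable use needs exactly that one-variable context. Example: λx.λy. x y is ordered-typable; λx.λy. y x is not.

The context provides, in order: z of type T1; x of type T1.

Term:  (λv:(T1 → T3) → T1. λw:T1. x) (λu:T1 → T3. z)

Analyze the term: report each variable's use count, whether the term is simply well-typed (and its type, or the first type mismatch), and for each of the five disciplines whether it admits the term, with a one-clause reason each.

variable uses: z: 1×, x: 1×, v (bound): 0×, w (bound): 0×, u (bound): 0×
order of uses: x, z
typing: well-typed at T1 → T1
ordered: ✗, v, w, u left unused
linear: ✗, v, w, u left unused
affine: ✓, z, x, v, w, u: no repeats, contraction unneeded
relevant: ✗, v, w, u left unused
unrestricted: ✓, well-typed at T1 → T1; no restrictions here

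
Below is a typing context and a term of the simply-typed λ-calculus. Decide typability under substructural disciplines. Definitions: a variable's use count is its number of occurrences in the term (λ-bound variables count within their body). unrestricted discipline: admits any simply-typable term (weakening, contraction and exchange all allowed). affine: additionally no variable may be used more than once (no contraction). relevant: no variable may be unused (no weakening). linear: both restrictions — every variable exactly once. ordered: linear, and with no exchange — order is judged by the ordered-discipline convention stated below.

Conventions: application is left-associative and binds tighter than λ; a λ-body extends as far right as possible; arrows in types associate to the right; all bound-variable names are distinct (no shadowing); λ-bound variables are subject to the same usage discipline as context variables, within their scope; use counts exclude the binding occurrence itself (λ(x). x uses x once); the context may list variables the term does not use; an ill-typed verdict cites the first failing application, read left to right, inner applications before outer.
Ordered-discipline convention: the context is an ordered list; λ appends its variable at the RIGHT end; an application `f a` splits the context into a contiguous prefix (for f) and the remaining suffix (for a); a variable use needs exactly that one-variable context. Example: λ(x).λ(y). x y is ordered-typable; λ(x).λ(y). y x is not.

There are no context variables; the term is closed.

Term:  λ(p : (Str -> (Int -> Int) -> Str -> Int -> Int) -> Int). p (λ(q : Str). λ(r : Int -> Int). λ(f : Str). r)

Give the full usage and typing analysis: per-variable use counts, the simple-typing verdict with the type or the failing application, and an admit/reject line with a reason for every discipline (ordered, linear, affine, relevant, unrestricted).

variable uses: p (bound): 1, q (bound): 0, r (bound): 1, f (bound): 0
uses in reading order: p, r
typing: well-typed at ((Str -> (Int -> Int) -> Str -> Int -> Int) -> Int) -> Int
ordered: ✗ — q, f left unused
linear: ✗ — q, f left unused
affine: ✓ — none of p, q, r, f used more than once
relevant: ✗ — q, f left unused
unrestricted: ✓ — type-checks (((Str -> (Int -> Int) -> Str -> Int -> Int) -> Int) -> Int) and nothing is barred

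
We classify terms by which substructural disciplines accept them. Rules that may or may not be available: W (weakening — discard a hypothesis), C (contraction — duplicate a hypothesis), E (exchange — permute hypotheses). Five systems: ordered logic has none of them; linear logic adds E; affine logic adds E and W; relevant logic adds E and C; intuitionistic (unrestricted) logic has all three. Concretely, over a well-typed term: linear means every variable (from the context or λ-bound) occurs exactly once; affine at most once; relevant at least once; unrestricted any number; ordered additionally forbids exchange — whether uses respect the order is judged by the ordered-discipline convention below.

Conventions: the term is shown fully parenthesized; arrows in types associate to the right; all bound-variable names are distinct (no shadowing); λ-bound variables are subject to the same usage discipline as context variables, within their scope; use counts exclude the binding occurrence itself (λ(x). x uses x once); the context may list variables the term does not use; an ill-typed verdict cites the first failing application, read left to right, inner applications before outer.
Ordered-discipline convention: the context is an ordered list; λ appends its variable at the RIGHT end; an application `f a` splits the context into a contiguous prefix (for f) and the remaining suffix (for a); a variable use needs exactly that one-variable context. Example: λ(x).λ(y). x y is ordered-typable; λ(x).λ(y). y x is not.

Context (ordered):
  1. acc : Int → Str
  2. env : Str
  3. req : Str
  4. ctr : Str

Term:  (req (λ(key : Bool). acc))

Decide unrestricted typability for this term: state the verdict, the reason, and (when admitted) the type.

no — fails simple typing
counts: acc ×1, env ×0, req ×1, ctr ×0, key (bound) ×0
uses in reading order: req, acc
typing: ill-typed: applying a non-function (Str)
per-discipline verdicts: ordered ✗; linear ✗; affine ✗; relevant ✗; unrestricted ✗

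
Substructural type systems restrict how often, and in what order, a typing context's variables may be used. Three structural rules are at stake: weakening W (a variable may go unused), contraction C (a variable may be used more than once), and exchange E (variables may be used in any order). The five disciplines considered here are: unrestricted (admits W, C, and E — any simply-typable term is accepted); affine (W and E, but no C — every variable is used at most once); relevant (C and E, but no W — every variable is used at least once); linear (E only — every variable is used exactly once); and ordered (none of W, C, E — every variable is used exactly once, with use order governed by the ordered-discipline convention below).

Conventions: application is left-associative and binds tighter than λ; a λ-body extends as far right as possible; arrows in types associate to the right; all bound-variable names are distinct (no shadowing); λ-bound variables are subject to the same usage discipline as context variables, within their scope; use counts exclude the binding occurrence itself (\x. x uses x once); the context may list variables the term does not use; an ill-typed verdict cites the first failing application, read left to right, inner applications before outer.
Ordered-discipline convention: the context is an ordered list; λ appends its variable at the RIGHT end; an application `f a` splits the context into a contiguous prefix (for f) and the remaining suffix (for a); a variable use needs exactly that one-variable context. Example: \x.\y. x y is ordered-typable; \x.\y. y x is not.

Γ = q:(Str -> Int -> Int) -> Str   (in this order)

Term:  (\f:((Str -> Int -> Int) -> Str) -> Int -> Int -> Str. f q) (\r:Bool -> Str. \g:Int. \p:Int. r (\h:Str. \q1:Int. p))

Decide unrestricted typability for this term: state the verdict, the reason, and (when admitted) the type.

no — fails simple typing
use counts: q: 1×, f [bound]: 1×, r [bound]: 1×, g [bound]: 0×, p [bound]: 1×, h [bound]: 0×, q1 [bound]: 0×
uses in reading order: f, q, r, p
typing: ill-typed: argument of type Str -> Int -> Int where Bool is required
per-discipline verdicts: ordered ✗ · linear ✗ · affine ✗ · relevant ✗ · unrestricted ✗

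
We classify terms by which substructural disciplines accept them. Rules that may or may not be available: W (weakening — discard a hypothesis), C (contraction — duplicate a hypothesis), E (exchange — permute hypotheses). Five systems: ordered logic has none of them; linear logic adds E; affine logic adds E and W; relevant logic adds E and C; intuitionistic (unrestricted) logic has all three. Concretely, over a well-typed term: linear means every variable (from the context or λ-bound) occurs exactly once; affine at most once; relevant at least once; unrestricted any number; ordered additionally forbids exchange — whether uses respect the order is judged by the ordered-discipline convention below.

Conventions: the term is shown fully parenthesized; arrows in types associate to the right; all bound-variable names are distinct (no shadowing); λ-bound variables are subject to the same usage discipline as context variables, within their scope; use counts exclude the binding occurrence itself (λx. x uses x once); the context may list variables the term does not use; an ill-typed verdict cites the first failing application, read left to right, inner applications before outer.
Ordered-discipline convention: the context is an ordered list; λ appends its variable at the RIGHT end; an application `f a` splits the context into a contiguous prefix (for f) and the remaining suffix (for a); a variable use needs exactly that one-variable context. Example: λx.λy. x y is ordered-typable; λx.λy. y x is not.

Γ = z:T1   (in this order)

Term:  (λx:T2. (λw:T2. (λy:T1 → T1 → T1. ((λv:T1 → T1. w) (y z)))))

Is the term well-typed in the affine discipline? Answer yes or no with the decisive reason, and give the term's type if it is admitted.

yes — at most one use each (z, x, w, y, v); term : T2 → T2 → (T1 → T1 → T1) → T2
usage: z: 1×, x (λ-bound): 0×, w (λ-bound): 1×, y (λ-bound): 1×, v (λ-bound): 0×
left-to-right use order: w, y, z
typing: the term checks, with type T2 → T2 → (T1 → T1 → T1) → T2
summary: ordered ✗ | linear ✗ | affine ✓ | relevant ✗ | unrestricted ✓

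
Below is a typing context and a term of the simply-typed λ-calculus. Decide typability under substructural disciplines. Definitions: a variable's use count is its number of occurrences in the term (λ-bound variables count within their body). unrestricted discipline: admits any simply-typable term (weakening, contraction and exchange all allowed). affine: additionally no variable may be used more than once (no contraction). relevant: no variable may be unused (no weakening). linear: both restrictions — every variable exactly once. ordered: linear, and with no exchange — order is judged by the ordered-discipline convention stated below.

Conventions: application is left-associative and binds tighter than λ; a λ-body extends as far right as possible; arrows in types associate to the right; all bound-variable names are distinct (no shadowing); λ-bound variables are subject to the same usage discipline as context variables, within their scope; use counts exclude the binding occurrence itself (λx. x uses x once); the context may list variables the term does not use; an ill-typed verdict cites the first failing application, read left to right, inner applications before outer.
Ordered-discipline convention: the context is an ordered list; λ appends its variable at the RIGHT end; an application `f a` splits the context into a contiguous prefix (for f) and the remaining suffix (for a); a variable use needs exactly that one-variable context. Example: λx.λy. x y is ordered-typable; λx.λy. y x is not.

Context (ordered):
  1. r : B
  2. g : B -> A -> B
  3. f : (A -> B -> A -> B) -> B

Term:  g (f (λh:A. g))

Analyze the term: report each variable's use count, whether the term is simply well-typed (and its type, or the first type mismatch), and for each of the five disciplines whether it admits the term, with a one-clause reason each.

counts: r ×0, g ×2, f ×1, h (bound) ×0
order of uses: g, f, g
typing: the term checks, with type A -> B
ordered ✗ (repeated use of g ×2; unused: r, h — weakening required)
linear ✗ (repeated use of g ×2; unused: r, h — weakening required)
affine ✗ (repeated use of g ×2)
relevant ✗ (unused: r, h — weakening required)
unrestricted ✓ (well-typed at A -> B; no restrictions here)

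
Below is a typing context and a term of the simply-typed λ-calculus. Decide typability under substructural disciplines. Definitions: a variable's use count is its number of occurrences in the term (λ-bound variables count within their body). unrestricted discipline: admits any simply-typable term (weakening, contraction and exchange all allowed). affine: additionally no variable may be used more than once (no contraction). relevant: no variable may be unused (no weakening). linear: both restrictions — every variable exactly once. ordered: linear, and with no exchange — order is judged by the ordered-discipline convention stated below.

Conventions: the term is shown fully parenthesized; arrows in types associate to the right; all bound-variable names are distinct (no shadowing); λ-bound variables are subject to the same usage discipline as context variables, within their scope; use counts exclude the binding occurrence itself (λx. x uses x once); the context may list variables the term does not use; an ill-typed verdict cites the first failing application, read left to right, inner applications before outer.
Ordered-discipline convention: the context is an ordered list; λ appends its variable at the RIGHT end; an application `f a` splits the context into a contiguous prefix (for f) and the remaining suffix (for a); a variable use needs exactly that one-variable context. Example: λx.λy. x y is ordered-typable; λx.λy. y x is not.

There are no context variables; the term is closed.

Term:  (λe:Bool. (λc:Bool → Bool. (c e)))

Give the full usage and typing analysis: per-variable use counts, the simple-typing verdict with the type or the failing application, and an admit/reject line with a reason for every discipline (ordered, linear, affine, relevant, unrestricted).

use counts: e (λ-bound): 1, c (λ-bound): 1
left-to-right use order: c, e
typing: ✓ — Bool → (Bool → Bool) → Bool
ordered: ✗ — needs exchange: uses follow c, e
linear: ✓ — single use per variable (e, c)
affine: ✓ — none of e, c used more than once
relevant: ✓ — at least one use each (e, c)
unrestricted: ✓ — simply typable at Bool → (Bool → Bool) → Bool; W, C, E all held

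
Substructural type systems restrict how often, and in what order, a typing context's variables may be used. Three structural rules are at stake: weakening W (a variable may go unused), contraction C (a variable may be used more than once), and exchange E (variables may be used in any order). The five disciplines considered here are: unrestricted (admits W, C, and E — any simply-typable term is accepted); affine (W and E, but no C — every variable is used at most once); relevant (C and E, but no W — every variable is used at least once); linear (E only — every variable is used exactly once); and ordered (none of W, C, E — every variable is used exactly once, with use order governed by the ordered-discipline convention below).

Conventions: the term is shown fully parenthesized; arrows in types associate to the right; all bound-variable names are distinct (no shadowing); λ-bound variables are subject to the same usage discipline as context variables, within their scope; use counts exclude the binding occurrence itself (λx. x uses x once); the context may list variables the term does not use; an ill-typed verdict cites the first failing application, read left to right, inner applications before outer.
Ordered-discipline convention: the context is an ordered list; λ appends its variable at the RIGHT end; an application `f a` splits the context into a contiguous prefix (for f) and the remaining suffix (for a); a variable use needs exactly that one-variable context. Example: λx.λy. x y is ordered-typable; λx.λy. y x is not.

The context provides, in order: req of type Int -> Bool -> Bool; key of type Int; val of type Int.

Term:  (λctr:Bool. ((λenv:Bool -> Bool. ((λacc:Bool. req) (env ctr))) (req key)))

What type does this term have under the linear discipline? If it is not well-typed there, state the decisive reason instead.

not well-typed under linear — needs contraction — req ×2; needs weakening: val, acc unused
variable uses: req: 2; key: 1; val: 0; ctr (λ-bound): 1; env (λ-bound): 1; acc (λ-bound): 0
left-to-right use order: req, env, ctr, req, key
typing: well-typed — term : Bool -> Int -> Bool -> Bool
across the five disciplines: ordered ✗ · linear ✗ · affine ✗ · relevant ✗ · unrestricted ✓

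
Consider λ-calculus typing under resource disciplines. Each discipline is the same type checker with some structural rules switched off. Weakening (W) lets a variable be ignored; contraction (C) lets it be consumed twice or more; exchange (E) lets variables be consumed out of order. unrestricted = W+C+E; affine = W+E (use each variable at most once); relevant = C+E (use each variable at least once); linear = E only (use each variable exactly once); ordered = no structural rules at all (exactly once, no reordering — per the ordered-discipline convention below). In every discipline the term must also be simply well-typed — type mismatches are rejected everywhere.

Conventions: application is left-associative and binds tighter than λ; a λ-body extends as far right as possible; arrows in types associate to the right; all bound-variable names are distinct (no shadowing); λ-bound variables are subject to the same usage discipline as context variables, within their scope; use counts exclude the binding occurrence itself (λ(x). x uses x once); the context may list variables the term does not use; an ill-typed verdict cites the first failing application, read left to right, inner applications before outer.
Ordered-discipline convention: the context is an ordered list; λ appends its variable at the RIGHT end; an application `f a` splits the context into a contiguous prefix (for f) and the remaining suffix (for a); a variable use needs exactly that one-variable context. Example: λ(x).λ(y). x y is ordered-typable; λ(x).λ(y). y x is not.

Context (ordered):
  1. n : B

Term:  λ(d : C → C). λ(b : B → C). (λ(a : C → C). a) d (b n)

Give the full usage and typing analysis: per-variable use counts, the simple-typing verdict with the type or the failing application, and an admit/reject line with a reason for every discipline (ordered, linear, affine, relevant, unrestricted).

usage: n: 1×, d (λ-bound): 1×, b (λ-bound): 1×, a (λ-bound): 1×
left-to-right use order: a, d, b, n
typing: well-typed — term : (C → C) → (B → C) → C
ordered ✗ (use order a, d, b, n needs exchange)
linear ✓ (n, d, b, a: one use apiece)
affine ✓ (none of n, d, b, a used more than once)
relevant ✓ (at least one use each (n, d, b, a))
unrestricted ✓ (typability at (C → C) → (B → C) → C is all that's needed)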